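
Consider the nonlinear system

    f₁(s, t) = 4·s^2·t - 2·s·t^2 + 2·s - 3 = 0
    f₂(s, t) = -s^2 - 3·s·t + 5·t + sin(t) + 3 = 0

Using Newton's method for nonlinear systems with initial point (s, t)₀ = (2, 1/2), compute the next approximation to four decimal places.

At (2, 1/2): F = (8.0000, -1.020574).
Jacobian J = [[8·s·t - 2·t^2 + 2, 4·s^2 - 4·s·t], [-2·s - 3·t, -3·s + cos(t) + 5]].
At the point, J = [[9.5000, 12.0000], [-5.5000, -0.122417]] (det J = 64.837034).
Solving J·Δ = −F gives Δ = (-0.1738, -0.5291).
Then the next iterate is (s, t)₁ = (1.8262, -0.0291).

(1.8262, -0.0291)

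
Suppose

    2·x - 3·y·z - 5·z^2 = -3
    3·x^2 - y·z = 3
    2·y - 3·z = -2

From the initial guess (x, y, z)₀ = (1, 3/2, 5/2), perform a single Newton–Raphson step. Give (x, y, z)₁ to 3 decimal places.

At (1, 3/2, 5/2): F = (-37.500, -3.750, -2.500).
Jacobian J = [[2, -3·z, -3·y - 10·z], [6·x, -z, -y], [0, 2, -3]].
At the point, J = [[2.000, -7.500, -29.500], [6.000, -2.500, -1.500], [0.000, 2.000, -3.000]] (det J = -468.000).
Solving J·Δ = −F gives Δ = (0.146, -0.465, -1.143).
Then the next iterate is (x, y, z)₁ = (1.146, 1.035, 1.357).

(1.146, 1.035, 1.357)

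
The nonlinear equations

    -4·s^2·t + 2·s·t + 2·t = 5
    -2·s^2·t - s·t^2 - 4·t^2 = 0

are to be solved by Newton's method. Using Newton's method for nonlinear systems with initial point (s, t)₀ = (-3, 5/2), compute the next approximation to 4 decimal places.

At (-3, 5/2): F = (-105.0000, -51.2500).
Jacobian J = [[-8·s·t + 2·t, -4·s^2 + 2·s + 2], [-4·s·t - t^2, -2·s^2 - 2·s·t - 8·t]].
At the point, J = [[65.0000, -40.0000], [23.7500, -23.0000]] (det J = -545.0000).
Solving J·Δ = −F gives Δ = (0.6697, -1.5367).
Then the next iterate is (s, t)₁ = (-2.3303, 0.9633).

(-2.3303, 0.9633)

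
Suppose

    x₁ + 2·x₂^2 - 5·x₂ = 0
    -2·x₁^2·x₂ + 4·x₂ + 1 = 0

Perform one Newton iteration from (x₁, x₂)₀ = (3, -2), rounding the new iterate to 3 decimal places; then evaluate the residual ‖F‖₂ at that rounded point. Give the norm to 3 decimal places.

7.406

At (3, -2): F = (21.000, 29.000).
Jacobian J = [[1, 4·x₂ - 5], [-4·x₁·x₂, -2·x₁^2 + 4]].
At the point, J = [[1.000, -13.000], [24.000, -14.000]] (det J = 298.000).
Solving J·Δ = −F gives Δ = (-0.279, 1.594).
Then the next iterate is (x₁, x₂)₁ = (2.721, -0.406).
Re-evaluating at (2.721, -0.406): F = (5.08067, 5.38792), so ‖F‖₂ = 7.406.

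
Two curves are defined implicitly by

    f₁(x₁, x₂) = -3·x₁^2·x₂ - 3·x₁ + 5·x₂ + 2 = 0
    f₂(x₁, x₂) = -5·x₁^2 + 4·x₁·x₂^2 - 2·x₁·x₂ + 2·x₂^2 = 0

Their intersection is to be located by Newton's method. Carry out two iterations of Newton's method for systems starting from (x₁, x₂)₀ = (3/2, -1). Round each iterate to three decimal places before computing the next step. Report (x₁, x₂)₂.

At (3/2, -1): F = (-0.750, -0.250).
Jacobian J = [[-6·x₁·x₂ - 3, -3·x₁^2 + 5], [-10·x₁ + 4·x₂^2 - 2·x₂, 8·x₁·x₂ - 2·x₁ + 4·x₂]].
At the point, J = [[6.000, -1.750], [-9.000, -19.000]] (det J = -129.750).
Solving J·Δ = −F gives Δ = (0.106, -0.064).
Then the next iterate is (x₁, x₂)₁ = (1.606, -1.064).
Round to (1.606, -1.064) and repeat: F = (0.09492, 0.05816), J = [[7.25270, -2.73771], [-9.40362, -21.13827]].
Δ = (-0.010, 0.007), so (x₁, x₂)₂ = (1.596, -1.057).

(1.596, -1.057)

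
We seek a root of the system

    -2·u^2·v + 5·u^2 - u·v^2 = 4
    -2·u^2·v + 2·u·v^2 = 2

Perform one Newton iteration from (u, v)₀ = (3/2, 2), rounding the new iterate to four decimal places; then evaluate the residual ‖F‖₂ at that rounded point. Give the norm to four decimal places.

4.3977

At (3/2, 2): F = (-7.7500, 1.0000).
Jacobian J = [[-4·u·v + 10·u - v^2, -2·u^2 - 2·u·v], [-4·u·v + 2·v^2, -2·u^2 + 4·u·v]].
At the point, J = [[-1.0000, -10.5000], [-4.0000, 7.5000]] (det J = -49.5000).
Solving J·Δ = −F gives Δ = (-0.9621, -0.6465).
Then the next iterate is (u, v)₁ = (0.5379, 1.3535).
Re-evaluating at (0.5379, 1.3535): F = (-4.321964, -0.812409), so ‖F‖₂ = 4.3977.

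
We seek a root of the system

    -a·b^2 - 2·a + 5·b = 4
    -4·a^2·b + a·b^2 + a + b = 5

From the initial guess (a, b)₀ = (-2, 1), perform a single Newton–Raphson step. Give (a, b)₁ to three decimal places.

(-1.210, 0.486)

At (-2, 1): F = (7.000, -24.000).
Jacobian J = [[-b^2 - 2, -2·a·b + 5], [-8·a·b + b^2 + 1, -4·a^2 + 2·a·b + 1]].
At the point, J = [[-3.000, 9.000], [18.000, -19.000]] (det J = -105.000).
Solving J·Δ = −F gives Δ = (0.790, -0.514).
Then the next iterate is (a, b)₁ = (-1.210, 0.486).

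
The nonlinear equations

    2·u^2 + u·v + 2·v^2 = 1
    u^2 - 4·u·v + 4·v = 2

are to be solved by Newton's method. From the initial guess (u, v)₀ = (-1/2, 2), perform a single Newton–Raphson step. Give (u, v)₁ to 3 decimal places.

At (-1/2, 2): F = (6.500, 10.250).
Jacobian J = [[4·u + v, u + 4·v], [2·u - 4·v, -4·u + 4]].
At the point, J = [[0.000, 7.500], [-9.000, 6.000]] (det J = 67.500).
Solving J·Δ = −F gives Δ = (0.561, -0.867).
Then the next iterate is (u, v)₁ = (0.061, 1.133).

(0.061, 1.133)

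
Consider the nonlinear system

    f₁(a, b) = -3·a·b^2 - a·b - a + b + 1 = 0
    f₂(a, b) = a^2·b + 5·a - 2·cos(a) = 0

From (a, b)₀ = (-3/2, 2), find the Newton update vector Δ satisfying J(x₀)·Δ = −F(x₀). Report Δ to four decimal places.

At (-3/2, 2): F = (25.5000, -3.141474).
Jacobian J = [[-3·b^2 - b - 1, -6·a·b - a + 1], [2·a·b + 2·sin(a) + 5, a^2]].
At the point, J = [[-15.0000, 20.5000], [-2.994990, 2.2500]] (det J = 27.647294).
Solving J·Δ = −F gives Δ = (-4.4046, -4.4668).

(-4.4046, -4.4668)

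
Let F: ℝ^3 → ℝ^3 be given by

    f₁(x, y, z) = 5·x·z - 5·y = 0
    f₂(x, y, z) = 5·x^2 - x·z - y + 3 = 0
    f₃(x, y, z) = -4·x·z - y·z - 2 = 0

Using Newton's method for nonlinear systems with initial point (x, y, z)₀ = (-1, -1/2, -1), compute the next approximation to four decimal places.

(-0.0882, -0.5588, -0.3529)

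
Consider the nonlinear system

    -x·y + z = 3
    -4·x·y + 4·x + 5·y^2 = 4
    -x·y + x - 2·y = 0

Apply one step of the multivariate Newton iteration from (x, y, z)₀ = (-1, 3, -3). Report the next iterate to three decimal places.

At (-1, 3, -3): F = (-3.000, 49.000, -4.000).
Jacobian J = [[-y, -x, 1], [-4·y + 4, -4·x + 10·y, 0], [-y + 1, -x - 2, 0]].
At the point, J = [[-3.000, 1.000, 1.000], [-8.000, 34.000, 0.000], [-2.000, -1.000, 0.000]] (det J = 76.000).
Solving J·Δ = −F gives Δ = (-1.145, -1.711, 1.276).
Then the next iterate is (x, y, z)₁ = (-2.145, 1.289, -1.724).

(-2.145, 1.289, -1.724)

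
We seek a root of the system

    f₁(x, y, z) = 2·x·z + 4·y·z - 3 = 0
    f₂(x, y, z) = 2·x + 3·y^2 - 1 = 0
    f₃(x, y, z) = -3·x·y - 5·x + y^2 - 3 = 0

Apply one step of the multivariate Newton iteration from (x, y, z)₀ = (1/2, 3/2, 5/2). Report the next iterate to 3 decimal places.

(-0.174, 0.900, 1.767)

At (1/2, 3/2, 5/2): F = (14.500, 6.750, -5.500).
Jacobian J = [[2·z, 4·z, 2·x + 4·y], [2, 6·y, 0], [-3·y - 5, -3·x + 2·y, 0]].
At the point, J = [[5.000, 10.000, 7.000], [2.000, 9.000, 0.000], [-9.500, 1.500, 0.000]] (det J = 619.500).
Solving J·Δ = −F gives Δ = (-0.674, -0.600, -0.733).
Then the next iterate is (x, y, z)₁ = (-0.174, 0.900, 1.767).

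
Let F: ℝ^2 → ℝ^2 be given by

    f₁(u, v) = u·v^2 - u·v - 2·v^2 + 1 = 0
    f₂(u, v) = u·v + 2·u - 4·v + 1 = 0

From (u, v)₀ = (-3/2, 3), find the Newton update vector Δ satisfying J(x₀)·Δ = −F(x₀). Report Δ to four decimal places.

(3.3760, -0.2946)

At (-3/2, 3): F = (-26.0000, -18.5000).
Jacobian J = [[v^2 - v, 2·u·v - u - 4·v], [v + 2, u - 4]].
At the point, J = [[6.0000, -19.5000], [5.0000, -5.5000]] (det J = 64.5000).
Solving J·Δ = −F gives Δ = (3.3760, -0.2946).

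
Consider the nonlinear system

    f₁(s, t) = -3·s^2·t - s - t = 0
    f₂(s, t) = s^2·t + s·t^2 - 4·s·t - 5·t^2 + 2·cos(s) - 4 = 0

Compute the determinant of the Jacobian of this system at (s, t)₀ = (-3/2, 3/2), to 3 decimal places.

-189.101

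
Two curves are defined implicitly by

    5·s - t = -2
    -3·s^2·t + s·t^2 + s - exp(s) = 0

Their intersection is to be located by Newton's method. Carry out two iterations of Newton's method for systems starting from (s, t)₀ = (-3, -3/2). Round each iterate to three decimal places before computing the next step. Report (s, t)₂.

At (-3, -3/2): F = (-11.500, 30.70021).
Jacobian J = [[5, -1], [-6·s·t + t^2 - exp(s) + 1, -3·s^2 + 2·s·t]].
At the point, J = [[5.000, -1.000], [-23.79979, -18.000]] (det J = -113.79979).
Solving J·Δ = −F gives Δ = (2.089, -1.056).
Then the next iterate is (s, t)₁ = (-0.911, -2.556).
Round to (-0.911, -2.556) and repeat: F = (0.001, -0.90097), J = [[5.000, -1.000], [-6.84008, 2.16727]].
Δ = (0.225, 1.126), so (s, t)₂ = (-0.686, -1.430).

(-0.686, -1.430)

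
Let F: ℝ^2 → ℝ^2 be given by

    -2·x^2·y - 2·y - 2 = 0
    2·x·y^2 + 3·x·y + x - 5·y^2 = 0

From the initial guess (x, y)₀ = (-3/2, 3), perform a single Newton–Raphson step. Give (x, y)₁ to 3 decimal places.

(-0.762, 1.737)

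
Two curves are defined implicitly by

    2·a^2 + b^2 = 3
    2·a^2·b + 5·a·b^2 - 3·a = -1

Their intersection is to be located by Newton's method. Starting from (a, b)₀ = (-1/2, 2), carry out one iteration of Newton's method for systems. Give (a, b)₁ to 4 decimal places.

At (-1/2, 2): F = (1.5000, -6.5000).
Jacobian J = [[4·a, 2·b], [4·a·b + 5·b^2 - 3, 2·a^2 + 10·a·b]].
At the point, J = [[-2.0000, 4.0000], [13.0000, -9.5000]] (det J = -33.0000).
Solving J·Δ = −F gives Δ = (0.3561, -0.1970).
Then the next iterate is (a, b)₁ = (-0.1439, 1.8030).

(-0.1439, 1.8030)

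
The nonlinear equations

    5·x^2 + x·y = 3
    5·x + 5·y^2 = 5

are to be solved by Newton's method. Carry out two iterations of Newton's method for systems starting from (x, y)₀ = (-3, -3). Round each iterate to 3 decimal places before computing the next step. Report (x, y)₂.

(-0.904, -1.457)

At (-3, -3): F = (51.000, 25.000).
Jacobian J = [[10·x + y, x], [5, 10·y]].
At the point, J = [[-33.000, -3.000], [5.000, -30.000]] (det J = 1005.000).
Solving J·Δ = −F gives Δ = (1.448, 1.075).
Then the next iterate is (x, y)₁ = (-1.552, -1.925).
Round to (-1.552, -1.925) and repeat: F = (12.03112, 5.76813), J = [[-17.445, -1.552], [5.000, -19.250]].
Δ = (0.648, 0.468), so (x, y)₂ = (-0.904, -1.457).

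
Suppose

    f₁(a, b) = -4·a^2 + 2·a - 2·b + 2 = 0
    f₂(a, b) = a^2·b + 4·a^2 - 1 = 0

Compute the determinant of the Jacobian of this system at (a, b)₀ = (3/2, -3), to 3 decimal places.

J = [[-8·a + 2, -2], [2·a·b + 8·a, a^2]].
At the point, J = [[-10.000, -2.000], [3.000, 2.250]].
det J = -16.500.

-16.500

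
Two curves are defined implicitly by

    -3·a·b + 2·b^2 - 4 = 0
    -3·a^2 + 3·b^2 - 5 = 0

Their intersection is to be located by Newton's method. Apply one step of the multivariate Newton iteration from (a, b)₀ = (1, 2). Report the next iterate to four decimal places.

(-0.0476, 1.1429)

At (1, 2): F = (-2.0000, 4.0000).
Jacobian J = [[-3·b, -3·a + 4·b], [-6·a, 6·b]].
At the point, J = [[-6.0000, 5.0000], [-6.0000, 12.0000]] (det J = -42.0000).
Solving J·Δ = −F gives Δ = (-1.0476, -0.8571).
Then the next iterate is (a, b)₁ = (-0.0476, 1.1429).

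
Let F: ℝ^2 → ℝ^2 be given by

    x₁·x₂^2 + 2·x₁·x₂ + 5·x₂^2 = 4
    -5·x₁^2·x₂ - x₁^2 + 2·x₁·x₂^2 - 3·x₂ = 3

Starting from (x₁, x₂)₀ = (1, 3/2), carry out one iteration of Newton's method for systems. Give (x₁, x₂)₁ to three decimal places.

(0.144, 1.100)

At (1, 3/2): F = (12.500, -11.500).
Jacobian J = [[x₂^2 + 2·x₂, 2·x₁·x₂ + 2·x₁ + 10·x₂], [-10·x₁·x₂ - 2·x₁ + 2·x₂^2, -5·x₁^2 + 4·x₁·x₂ - 3]].
At the point, J = [[5.250, 20.000], [-12.500, -2.000]] (det J = 239.500).
Solving J·Δ = −F gives Δ = (-0.856, -0.400).
Then the next iterate is (x₁, x₂)₁ = (0.144, 1.100).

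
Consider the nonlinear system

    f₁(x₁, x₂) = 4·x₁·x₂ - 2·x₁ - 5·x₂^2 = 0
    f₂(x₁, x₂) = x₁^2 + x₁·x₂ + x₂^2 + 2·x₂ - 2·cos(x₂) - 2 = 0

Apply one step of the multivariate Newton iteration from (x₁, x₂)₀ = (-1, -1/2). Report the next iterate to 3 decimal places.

At (-1, -1/2): F = (2.750, -3.00517).
Jacobian J = [[4·x₂ - 2, 4·x₁ - 10·x₂], [2·x₁ + x₂, x₁ + 2·x₂ + 2·sin(x₂) + 2]].
At the point, J = [[-4.000, 1.000], [-2.500, -0.95885]] (det J = 6.33540).
Solving J·Δ = −F gives Δ = (-0.058, -2.983).
Then the next iterate is (x₁, x₂)₁ = (-1.058, -3.483).

(-1.058, -3.483)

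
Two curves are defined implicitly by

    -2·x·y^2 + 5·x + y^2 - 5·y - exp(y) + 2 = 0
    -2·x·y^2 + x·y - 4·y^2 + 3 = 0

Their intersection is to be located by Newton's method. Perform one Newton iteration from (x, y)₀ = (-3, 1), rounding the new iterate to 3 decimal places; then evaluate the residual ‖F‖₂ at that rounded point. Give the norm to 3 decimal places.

13.695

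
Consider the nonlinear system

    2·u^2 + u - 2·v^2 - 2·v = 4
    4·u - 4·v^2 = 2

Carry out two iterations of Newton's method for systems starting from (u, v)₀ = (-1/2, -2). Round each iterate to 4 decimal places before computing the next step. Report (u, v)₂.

(-1.6843, 1.2102)

At (-1/2, -2): F = (-8.0000, -20.0000).
Jacobian J = [[4·u + 1, -4·v - 2], [4, -8·v]].
At the point, J = [[-1.0000, 6.0000], [4.0000, 16.0000]] (det J = -40.0000).
Solving J·Δ = −F gives Δ = (-0.2000, 1.3000).
Then the next iterate is (u, v)₁ = (-0.7000, -0.7000).
Round to (-0.7000, -0.7000) and repeat: F = (-3.3000, -6.7600), J = [[-1.8000, 0.8000], [4.0000, 5.6000]].
Δ = (-0.9843, 1.9102), so (u, v)₂ = (-1.6843, 1.2102).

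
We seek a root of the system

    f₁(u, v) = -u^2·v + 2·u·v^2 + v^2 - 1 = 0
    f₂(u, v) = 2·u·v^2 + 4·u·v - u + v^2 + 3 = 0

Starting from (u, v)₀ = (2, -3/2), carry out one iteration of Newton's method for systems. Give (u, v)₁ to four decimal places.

(1.0992, -1.1426)

At (2, -3/2): F = (16.2500, 0.2500).
Jacobian J = [[-2·u·v + 2·v^2, -u^2 + 4·u·v + 2·v], [2·v^2 + 4·v - 1, 4·u·v + 4·u + 2·v]].
At the point, J = [[10.5000, -19.0000], [-2.5000, -7.0000]] (det J = -121.0000).
Solving J·Δ = −F gives Δ = (-0.9008, 0.3574).
Then the next iterate is (u, v)₁ = (1.0992, -1.1426).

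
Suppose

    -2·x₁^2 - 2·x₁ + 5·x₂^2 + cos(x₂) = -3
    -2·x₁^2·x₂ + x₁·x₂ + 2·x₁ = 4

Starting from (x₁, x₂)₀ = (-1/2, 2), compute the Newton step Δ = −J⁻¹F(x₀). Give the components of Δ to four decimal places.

(0.7239, -1.2092)

At (-1/2, 2): F = (23.083853, -7.0000).
Jacobian J = [[-4·x₁ - 2, 10·x₂ - sin(x₂)], [-4·x₁·x₂ + x₂ + 2, -2·x₁^2 + x₁]].
At the point, J = [[0.0000, 19.090703], [8.0000, -1.0000]] (det J = -152.725621).
Solving J·Δ = −F gives Δ = (0.7239, -1.2092).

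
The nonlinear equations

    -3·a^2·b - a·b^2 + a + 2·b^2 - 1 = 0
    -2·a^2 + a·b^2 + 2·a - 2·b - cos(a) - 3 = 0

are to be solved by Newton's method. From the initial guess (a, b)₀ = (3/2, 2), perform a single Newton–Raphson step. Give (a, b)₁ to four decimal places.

(0.7908, 2.8195)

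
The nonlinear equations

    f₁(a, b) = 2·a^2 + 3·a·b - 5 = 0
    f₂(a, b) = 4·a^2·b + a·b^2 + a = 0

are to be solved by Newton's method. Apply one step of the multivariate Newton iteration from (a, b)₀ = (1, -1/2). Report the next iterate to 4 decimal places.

(1.7143, 0.4048)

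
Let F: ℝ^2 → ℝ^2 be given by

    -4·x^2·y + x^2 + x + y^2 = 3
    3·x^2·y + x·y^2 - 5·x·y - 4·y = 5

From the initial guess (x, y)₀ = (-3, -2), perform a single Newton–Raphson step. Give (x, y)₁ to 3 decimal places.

(-2.646, -0.494)

At (-3, -2): F = (79.000, -93.000).
Jacobian J = [[-8·x·y + 2·x + 1, -4·x^2 + 2·y], [6·x·y + y^2 - 5·y, 3·x^2 + 2·x·y - 5·x - 4]].
At the point, J = [[-53.000, -40.000], [50.000, 50.000]] (det J = -650.000).
Solving J·Δ = −F gives Δ = (0.354, 1.506).
Then the next iterate is (x, y)₁ = (-2.646, -0.494).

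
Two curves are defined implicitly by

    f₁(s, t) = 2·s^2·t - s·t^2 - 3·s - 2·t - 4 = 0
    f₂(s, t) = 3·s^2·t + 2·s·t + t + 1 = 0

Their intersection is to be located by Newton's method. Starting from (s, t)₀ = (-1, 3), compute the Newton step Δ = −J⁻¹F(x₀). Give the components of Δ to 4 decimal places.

(1.0833, 3.0000)

At (-1, 3): F = (8.0000, 7.0000).
Jacobian J = [[4·s·t - t^2 - 3, 2·s^2 - 2·s·t - 2], [6·s·t + 2·t, 3·s^2 + 2·s + 1]].
At the point, J = [[-24.0000, 6.0000], [-12.0000, 2.0000]] (det J = 24.0000).
Solving J·Δ = −F gives Δ = (1.0833, 3.0000).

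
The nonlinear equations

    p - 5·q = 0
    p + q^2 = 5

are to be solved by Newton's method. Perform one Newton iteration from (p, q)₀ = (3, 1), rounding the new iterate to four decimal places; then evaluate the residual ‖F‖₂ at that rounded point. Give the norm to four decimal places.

At (3, 1): F = (-2.0000, -1.0000).
Jacobian J = [[1, -5], [1, 2·q]].
At the point, J = [[1.0000, -5.0000], [1.0000, 2.0000]] (det J = 7.0000).
Solving J·Δ = −F gives Δ = (1.2857, -0.1429).
Then the next iterate is (p, q)₁ = (4.2857, 0.8571).
Re-evaluating at (4.2857, 0.8571): F = (0.0002, 0.020320), so ‖F‖₂ = 0.0203.

0.0203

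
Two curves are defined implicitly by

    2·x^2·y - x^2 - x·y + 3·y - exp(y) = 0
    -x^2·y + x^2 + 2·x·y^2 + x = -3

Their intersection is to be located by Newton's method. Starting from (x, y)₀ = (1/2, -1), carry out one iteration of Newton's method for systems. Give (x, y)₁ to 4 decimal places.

At (1/2, -1): F = (-3.617879, 5.0000).
Jacobian J = [[4·x·y - 2·x - y, 2·x^2 - x - exp(y) + 3], [-2·x·y + 2·x + 2·y^2 + 1, -x^2 + 4·x·y]].
At the point, J = [[-2.0000, 2.632121], [5.0000, -2.2500]] (det J = -8.660603).
Solving J·Δ = −F gives Δ = (-0.5797, 0.9340).
Then the next iterate is (x, y)₁ = (-0.0797, -0.0660).

(-0.0797, -0.0660)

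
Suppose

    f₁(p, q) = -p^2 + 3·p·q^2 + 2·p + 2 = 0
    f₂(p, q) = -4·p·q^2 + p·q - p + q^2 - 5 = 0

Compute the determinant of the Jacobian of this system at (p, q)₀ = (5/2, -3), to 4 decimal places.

-444.0000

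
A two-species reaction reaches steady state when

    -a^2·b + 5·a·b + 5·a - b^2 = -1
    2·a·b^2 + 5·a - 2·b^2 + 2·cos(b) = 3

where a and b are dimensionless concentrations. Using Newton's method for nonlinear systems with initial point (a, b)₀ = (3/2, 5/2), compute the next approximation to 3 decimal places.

(-0.169, 7.777)

At (3/2, 5/2): F = (15.375, 9.14771).
Jacobian J = [[-2·a·b + 5·b + 5, -a^2 + 5·a - 2·b], [2·b^2 + 5, 4·a·b - 4·b - 2·sin(b)]].
At the point, J = [[10.000, 0.250], [17.500, 3.80306]] (det J = 33.65556).
Solving J·Δ = −F gives Δ = (-1.669, 5.277).
Then the next iterate is (a, b)₁ = (-0.169, 7.777).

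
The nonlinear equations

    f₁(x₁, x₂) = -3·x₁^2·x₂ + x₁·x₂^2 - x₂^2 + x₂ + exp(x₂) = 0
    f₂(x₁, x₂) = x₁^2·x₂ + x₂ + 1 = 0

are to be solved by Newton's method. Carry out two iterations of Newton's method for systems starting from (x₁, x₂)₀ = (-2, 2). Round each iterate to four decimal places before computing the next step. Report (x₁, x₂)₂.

At (-2, 2): F = (-26.610944, 11.0000).
Jacobian J = [[-6·x₁·x₂ + x₂^2, -3·x₁^2 + 2·x₁·x₂ - 2·x₂ + exp(x₂) + 1], [2·x₁·x₂, x₁^2 + 1]].
At the point, J = [[28.0000, -15.610944], [-8.0000, 5.0000]] (det J = 15.112449).
Solving J·Δ = −F gives Δ = (-2.5585, -6.2936).
Then the next iterate is (x₁, x₂)₁ = (-4.5585, -4.2936).
Round to (-4.5585, -4.2936) and repeat: F = (160.911125, -92.514274), J = [[-98.999253, -13.594160], [39.144751, 21.779922]].
Δ = (1.3836, 1.7610), so (x₁, x₂)₂ = (-3.1749, -2.5326).

(-3.1749, -2.5326)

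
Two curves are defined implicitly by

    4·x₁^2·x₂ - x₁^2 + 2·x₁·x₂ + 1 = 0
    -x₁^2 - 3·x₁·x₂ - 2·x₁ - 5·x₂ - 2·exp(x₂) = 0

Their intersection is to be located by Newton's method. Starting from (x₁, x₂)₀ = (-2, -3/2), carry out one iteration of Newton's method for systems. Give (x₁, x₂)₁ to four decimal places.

At (-2, -3/2): F = (-21.0000, -1.946260).
Jacobian J = [[8·x₁·x₂ - 2·x₁ + 2·x₂, 4·x₁^2 + 2·x₁], [-2·x₁ - 3·x₂ - 2, -3·x₁ - 2·exp(x₂) - 5]].
At the point, J = [[25.0000, 12.0000], [6.5000, 0.553740]] (det J = -64.156508).
Solving J·Δ = −F gives Δ = (0.1828, 1.3692).
Then the next iterate is (x₁, x₂)₁ = (-1.8172, -0.1308).

(-1.8172, -0.1308)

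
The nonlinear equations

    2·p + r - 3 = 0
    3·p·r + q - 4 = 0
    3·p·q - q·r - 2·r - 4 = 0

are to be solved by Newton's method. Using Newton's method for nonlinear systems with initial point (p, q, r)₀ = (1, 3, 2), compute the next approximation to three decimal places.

(1.105, 1.000, 0.789)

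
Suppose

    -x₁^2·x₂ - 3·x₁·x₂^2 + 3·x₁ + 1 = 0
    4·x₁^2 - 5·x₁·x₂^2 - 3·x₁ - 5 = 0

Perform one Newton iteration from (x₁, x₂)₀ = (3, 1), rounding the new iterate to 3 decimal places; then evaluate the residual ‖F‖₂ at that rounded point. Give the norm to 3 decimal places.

At (3, 1): F = (-8.000, 7.000).
Jacobian J = [[-2·x₁·x₂ - 3·x₂^2 + 3, -x₁^2 - 6·x₁·x₂], [8·x₁ - 5·x₂^2 - 3, -10·x₁·x₂]].
At the point, J = [[-6.000, -27.000], [16.000, -30.000]] (det J = 612.000).
Solving J·Δ = −F gives Δ = (-0.701, -0.141).
Then the next iterate is (x₁, x₂)₁ = (2.299, 0.859).
Re-evaluating at (2.299, 0.859): F = (-1.73232, 0.76266), so ‖F‖₂ = 1.893.

1.893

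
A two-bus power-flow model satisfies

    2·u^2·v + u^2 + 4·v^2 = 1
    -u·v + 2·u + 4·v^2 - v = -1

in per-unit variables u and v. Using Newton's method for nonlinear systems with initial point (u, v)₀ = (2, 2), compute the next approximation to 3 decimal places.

At (2, 2): F = (35.000, 15.000).
Jacobian J = [[4·u·v + 2·u, 2·u^2 + 8·v], [-v + 2, -u + 8·v - 1]].
At the point, J = [[20.000, 24.000], [0.000, 13.000]] (det J = 260.000).
Solving J·Δ = −F gives Δ = (-0.365, -1.154).
Then the next iterate is (u, v)₁ = (1.635, 0.846).

(1.635, 0.846)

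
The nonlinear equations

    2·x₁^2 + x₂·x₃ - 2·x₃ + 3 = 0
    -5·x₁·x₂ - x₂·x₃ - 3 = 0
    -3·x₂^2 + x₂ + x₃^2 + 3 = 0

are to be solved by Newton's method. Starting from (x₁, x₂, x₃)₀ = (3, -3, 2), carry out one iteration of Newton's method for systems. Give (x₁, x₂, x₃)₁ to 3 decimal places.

(1.522, -1.622, 1.203)

At (3, -3, 2): F = (11.000, 48.000, -23.000).
Jacobian J = [[4·x₁, x₃, x₂ - 2], [-5·x₂, -5·x₁ - x₃, -x₂], [0, -6·x₂ + 1, 2·x₃]].
At the point, J = [[12.000, 2.000, -5.000], [15.000, -17.000, 3.000], [0.000, 19.000, 4.000]] (det J = -3045.000).
Solving J·Δ = −F gives Δ = (-1.478, 1.378, -0.797).
Then the next iterate is (x₁, x₂, x₃)₁ = (1.522, -1.622, 1.203).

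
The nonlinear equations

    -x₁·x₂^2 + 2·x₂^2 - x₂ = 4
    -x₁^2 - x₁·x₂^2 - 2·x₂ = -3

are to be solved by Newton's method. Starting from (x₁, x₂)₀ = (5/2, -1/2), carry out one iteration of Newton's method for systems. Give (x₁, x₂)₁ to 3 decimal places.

At (5/2, -1/2): F = (-3.625, -2.875).
Jacobian J = [[-x₂^2, -2·x₁·x₂ + 4·x₂ - 1], [-2·x₁ - x₂^2, -2·x₁·x₂ - 2]].
At the point, J = [[-0.250, -0.500], [-5.250, 0.500]] (det J = -2.750).
Solving J·Δ = −F gives Δ = (-1.182, -6.659).
Then the next iterate is (x₁, x₂)₁ = (1.318, -7.159).

(1.318, -7.159)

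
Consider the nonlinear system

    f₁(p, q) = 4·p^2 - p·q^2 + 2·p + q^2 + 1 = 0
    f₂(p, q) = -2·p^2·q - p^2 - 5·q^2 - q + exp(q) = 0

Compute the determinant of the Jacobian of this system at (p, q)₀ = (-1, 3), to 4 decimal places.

25.7169

J = [[8·p - q^2 + 2, -2·p·q + 2·q], [-4·p·q - 2·p, -2·p^2 - 10·q + exp(q) - 1]].
At the point, J = [[-15.0000, 12.0000], [14.0000, -12.914463]].
det J = 25.7169.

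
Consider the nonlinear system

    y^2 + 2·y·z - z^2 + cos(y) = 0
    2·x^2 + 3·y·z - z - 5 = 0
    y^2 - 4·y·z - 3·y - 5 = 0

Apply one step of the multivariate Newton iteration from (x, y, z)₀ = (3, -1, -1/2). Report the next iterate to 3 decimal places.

(2.199, -0.470, 0.647)

At (3, -1, -1/2): F = (2.29030, 15.000, -3.000).
Jacobian J = [[0, 2·y + 2·z - sin(y), 2·y - 2·z], [4·x, 3·z, 3·y - 1], [0, 2·y - 4·z - 3, -4·y]].
At the point, J = [[0.000, -2.15853, -1.000], [12.000, -1.500, -4.000], [0.000, -3.000, 4.000]] (det J = 139.60939).
Solving J·Δ = −F gives Δ = (-0.801, 0.530, 1.147).
Then the next iterate is (x, y, z)₁ = (2.199, -0.470, 0.647).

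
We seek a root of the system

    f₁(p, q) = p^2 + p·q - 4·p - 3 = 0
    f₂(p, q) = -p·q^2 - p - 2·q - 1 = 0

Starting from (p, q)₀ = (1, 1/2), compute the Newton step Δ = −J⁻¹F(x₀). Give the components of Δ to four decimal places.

(-3.4348, 0.3478)

At (1, 1/2): F = (-5.5000, -3.2500).
Jacobian J = [[2·p + q - 4, p], [-q^2 - 1, -2·p·q - 2]].
At the point, J = [[-1.5000, 1.0000], [-1.2500, -3.0000]] (det J = 5.7500).
Solving J·Δ = −F gives Δ = (-3.4348, 0.3478).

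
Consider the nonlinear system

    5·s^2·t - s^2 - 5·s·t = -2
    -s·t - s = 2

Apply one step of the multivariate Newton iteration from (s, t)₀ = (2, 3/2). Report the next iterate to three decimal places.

(5.667, -6.583)

At (2, 3/2): F = (13.000, -7.000).
Jacobian J = [[10·s·t - 2·s - 5·t, 5·s^2 - 5·s], [-t - 1, -s]].
At the point, J = [[18.500, 10.000], [-2.500, -2.000]] (det J = -12.000).
Solving J·Δ = −F gives Δ = (3.667, -8.083).
Then the next iterate is (s, t)₁ = (5.667, -6.583).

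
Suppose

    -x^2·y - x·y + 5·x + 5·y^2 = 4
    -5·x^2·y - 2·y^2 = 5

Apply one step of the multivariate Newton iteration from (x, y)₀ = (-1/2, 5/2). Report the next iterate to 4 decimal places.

(0.1328, 1.3697)

At (-1/2, 5/2): F = (25.3750, -20.6250).
Jacobian J = [[-2·x·y - y + 5, -x^2 - x + 10·y], [-10·x·y, -5·x^2 - 4·y]].
At the point, J = [[5.0000, 25.2500], [12.5000, -11.2500]] (det J = -371.8750).
Solving J·Δ = −F gives Δ = (0.6328, -1.1303).
Then the next iterate is (x, y)₁ = (0.1328, 1.3697).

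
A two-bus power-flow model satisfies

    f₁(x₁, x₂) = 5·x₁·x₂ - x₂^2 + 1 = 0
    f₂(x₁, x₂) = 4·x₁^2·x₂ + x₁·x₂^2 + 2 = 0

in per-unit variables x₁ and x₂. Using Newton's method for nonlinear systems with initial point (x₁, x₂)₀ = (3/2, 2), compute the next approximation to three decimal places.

(-0.212, 3.462)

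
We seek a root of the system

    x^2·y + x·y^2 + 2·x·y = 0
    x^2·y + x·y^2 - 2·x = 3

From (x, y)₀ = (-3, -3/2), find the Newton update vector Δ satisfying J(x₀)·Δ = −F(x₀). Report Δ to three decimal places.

(-0.120, 1.020)

At (-3, -3/2): F = (-11.250, -17.250).
Jacobian J = [[2·x·y + y^2 + 2·y, x^2 + 2·x·y + 2·x], [2·x·y + y^2 - 2, x^2 + 2·x·y]].
At the point, J = [[8.250, 12.000], [9.250, 18.000]] (det J = 37.500).
Solving J·Δ = −F gives Δ = (-0.120, 1.020).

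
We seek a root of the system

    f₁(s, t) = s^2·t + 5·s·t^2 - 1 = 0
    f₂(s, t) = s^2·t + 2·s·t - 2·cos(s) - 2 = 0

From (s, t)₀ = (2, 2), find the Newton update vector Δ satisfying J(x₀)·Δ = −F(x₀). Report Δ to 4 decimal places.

(-0.7203, -0.6098)

At (2, 2): F = (47.0000, 14.832294).
Jacobian J = [[2·s·t + 5·t^2, s^2 + 10·s·t], [2·s·t + 2·t + 2·sin(s), s^2 + 2·s]].
At the point, J = [[28.0000, 44.0000], [13.818595, 8.0000]] (det J = -384.018174).
Solving J·Δ = −F gives Δ = (-0.7203, -0.6098).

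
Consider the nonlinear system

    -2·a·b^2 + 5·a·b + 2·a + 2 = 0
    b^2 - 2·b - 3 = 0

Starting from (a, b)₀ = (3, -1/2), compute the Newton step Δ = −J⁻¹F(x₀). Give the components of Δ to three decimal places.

At (3, -1/2): F = (-1.000, -1.750).
Jacobian J = [[-2·b^2 + 5·b + 2, -4·a·b + 5·a], [0, 2·b - 2]].
At the point, J = [[-1.000, 21.000], [0.000, -3.000]] (det J = 3.000).
Solving J·Δ = −F gives Δ = (-13.250, -0.583).

(-13.250, -0.583)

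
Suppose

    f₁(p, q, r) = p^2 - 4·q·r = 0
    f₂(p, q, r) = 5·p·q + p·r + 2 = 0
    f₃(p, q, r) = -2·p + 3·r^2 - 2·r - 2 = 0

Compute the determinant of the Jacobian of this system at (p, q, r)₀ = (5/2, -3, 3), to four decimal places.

-944.0000

J = [[2·p, -4·r, -4·q], [5·q + r, 5·p, p], [-2, 0, 6·r - 2]].
At the point, J = [[5.0000, -12.0000, 12.0000], [-12.0000, 12.5000, 2.5000], [-2.0000, 0.0000, 16.0000]].
det J = -944.0000.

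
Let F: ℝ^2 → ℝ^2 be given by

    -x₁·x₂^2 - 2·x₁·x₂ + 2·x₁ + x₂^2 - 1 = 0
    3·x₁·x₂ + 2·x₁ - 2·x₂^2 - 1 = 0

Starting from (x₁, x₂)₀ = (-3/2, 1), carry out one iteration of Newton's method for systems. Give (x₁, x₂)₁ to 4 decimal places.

(0.7619, 1.0952)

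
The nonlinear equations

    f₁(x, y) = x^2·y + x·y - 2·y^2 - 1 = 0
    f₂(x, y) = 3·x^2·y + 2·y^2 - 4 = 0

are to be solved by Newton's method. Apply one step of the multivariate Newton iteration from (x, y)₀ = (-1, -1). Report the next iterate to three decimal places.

At (-1, -1): F = (-3.000, -5.000).
Jacobian J = [[2·x·y + y, x^2 + x - 4·y], [6·x·y, 3·x^2 + 4·y]].
At the point, J = [[1.000, 4.000], [6.000, -1.000]] (det J = -25.000).
Solving J·Δ = −F gives Δ = (0.920, 0.520).
Then the next iterate is (x, y)₁ = (-0.080, -0.480).

(-0.080, -0.480)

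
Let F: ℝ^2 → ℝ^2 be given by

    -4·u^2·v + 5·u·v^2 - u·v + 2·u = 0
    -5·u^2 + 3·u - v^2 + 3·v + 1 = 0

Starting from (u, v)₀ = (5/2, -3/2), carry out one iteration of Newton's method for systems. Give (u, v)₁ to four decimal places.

At (5/2, -3/2): F = (74.3750, -29.5000).
Jacobian J = [[-8·u·v + 5·v^2 - v + 2, -4·u^2 + 10·u·v - u], [-10·u + 3, -2·v + 3]].
At the point, J = [[44.7500, -65.0000], [-22.0000, 6.0000]] (det J = -1161.5000).
Solving J·Δ = −F gives Δ = (-1.2667, 0.2722).
Then the next iterate is (u, v)₁ = (1.2333, -1.2278).

(1.2333, -1.2278)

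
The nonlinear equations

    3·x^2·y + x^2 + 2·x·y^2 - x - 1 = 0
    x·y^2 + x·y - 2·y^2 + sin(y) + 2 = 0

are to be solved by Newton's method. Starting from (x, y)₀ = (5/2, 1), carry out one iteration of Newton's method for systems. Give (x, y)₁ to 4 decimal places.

(4.7260, -1.5477)

At (5/2, 1): F = (26.5000, 5.841471).
Jacobian J = [[6·x·y + 2·x + 2·y^2 - 1, 3·x^2 + 4·x·y], [y^2 + y, 2·x·y + x - 4·y + cos(y)]].
At the point, J = [[21.0000, 28.7500], [2.0000, 4.040302]] (det J = 27.346348).
Solving J·Δ = −F gives Δ = (2.2260, -2.5477).
Then the next iterate is (x, y)₁ = (4.7260, -1.5477).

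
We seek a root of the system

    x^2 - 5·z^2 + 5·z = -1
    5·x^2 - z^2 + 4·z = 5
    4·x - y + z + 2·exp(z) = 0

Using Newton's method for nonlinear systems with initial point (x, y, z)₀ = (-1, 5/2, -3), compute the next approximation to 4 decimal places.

(-1.4697, -6.9866, -1.3697)

At (-1, 5/2, -3): F = (-58.0000, -21.0000, -9.400426).
Jacobian J = [[2·x, 0, -10·z + 5], [10·x, 0, -2·z + 4], [4, -1, 2·exp(z) + 1]].
At the point, J = [[-2.0000, 0.0000, 35.0000], [-10.0000, 0.0000, 10.0000], [4.0000, -1.0000, 1.099574]] (det J = 330.0000).
Solving J·Δ = −F gives Δ = (-0.4697, -9.4866, 1.6303).
Then the next iterate is (x, y, z)₁ = (-1.4697, -6.9866, -1.3697).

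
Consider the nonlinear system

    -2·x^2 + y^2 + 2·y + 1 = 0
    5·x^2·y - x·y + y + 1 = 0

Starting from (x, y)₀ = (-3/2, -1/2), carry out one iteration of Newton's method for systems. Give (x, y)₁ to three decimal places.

At (-3/2, -1/2): F = (-4.250, -5.875).
Jacobian J = [[-4·x, 2·y + 2], [10·x·y - y, 5·x^2 - x + 1]].
At the point, J = [[6.000, 1.000], [8.000, 13.750]] (det J = 74.500).
Solving J·Δ = −F gives Δ = (0.706, 0.017).
Then the next iterate is (x, y)₁ = (-0.794, -0.483).

(-0.794, -0.483)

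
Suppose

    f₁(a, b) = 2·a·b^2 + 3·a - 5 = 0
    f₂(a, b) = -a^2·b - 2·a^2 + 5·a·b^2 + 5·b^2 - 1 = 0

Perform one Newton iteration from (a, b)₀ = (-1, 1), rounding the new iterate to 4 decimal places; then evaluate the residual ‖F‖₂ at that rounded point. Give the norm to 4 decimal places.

At (-1, 1): F = (-10.0000, -4.0000).
Jacobian J = [[2·b^2 + 3, 4·a·b], [-2·a·b - 4·a + 5·b^2, -a^2 + 10·a·b + 10·b]].
At the point, J = [[5.0000, -4.0000], [11.0000, -1.0000]] (det J = 39.0000).
Solving J·Δ = −F gives Δ = (0.1538, -2.3077).
Then the next iterate is (a, b)₁ = (-0.8462, -1.3077).
Re-evaluating at (-0.8462, -1.3077): F = (-10.432738, -0.180674), so ‖F‖₂ = 10.4343.

10.4343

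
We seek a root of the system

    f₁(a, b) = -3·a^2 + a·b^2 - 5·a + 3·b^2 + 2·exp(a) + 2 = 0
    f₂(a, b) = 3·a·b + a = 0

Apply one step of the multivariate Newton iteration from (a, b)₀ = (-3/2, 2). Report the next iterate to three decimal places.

At (-3/2, 2): F = (9.19626, -10.500).
Jacobian J = [[-6·a + b^2 + 2·exp(a) - 5, 2·a·b + 6·b], [3·b + 1, 3·a]].
At the point, J = [[8.44626, 6.000], [7.000, -4.500]] (det J = -80.00817).
Solving J·Δ = −F gives Δ = (0.270, -1.913).
Then the next iterate is (a, b)₁ = (-1.230, 0.087).

(-1.230, 0.087)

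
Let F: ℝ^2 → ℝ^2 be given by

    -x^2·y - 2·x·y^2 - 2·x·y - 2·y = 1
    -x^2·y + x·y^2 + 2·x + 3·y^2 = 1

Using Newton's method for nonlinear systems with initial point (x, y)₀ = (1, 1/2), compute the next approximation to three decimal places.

(2.200, -0.500)

At (1, 1/2): F = (-4.000, 1.500).
Jacobian J = [[-2·x·y - 2·y^2 - 2·y, -x^2 - 4·x·y - 2·x - 2], [-2·x·y + y^2 + 2, -x^2 + 2·x·y + 6·y]].
At the point, J = [[-2.500, -7.000], [1.250, 3.000]] (det J = 1.250).
Solving J·Δ = −F gives Δ = (1.200, -1.000).
Then the next iterate is (x, y)₁ = (2.200, -0.500).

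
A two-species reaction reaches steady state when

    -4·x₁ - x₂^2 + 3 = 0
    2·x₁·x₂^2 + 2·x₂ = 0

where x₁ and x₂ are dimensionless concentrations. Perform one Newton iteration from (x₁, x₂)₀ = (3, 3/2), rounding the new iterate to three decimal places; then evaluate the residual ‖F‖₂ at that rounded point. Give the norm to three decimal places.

At (3, 3/2): F = (-11.250, 16.500).
Jacobian J = [[-4, -2·x₂], [2·x₂^2, 4·x₁·x₂ + 2]].
At the point, J = [[-4.000, -3.000], [4.500, 20.000]] (det J = -66.500).
Solving J·Δ = −F gives Δ = (-2.639, -0.231).
Then the next iterate is (x₁, x₂)₁ = (0.361, 1.269).
Re-evaluating at (0.361, 1.269): F = (-0.05436, 3.70068), so ‖F‖₂ = 3.701.

3.701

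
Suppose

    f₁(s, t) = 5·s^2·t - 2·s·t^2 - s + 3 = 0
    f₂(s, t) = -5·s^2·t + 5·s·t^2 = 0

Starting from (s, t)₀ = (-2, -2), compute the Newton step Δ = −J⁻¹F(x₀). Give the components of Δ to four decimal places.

(0.5429, 0.5429)

At (-2, -2): F = (-19.0000, 0.0000).
Jacobian J = [[10·s·t - 2·t^2 - 1, 5·s^2 - 4·s·t], [-10·s·t + 5·t^2, -5·s^2 + 10·s·t]].
At the point, J = [[31.0000, 4.0000], [-20.0000, 20.0000]] (det J = 700.0000).
Solving J·Δ = −F gives Δ = (0.5429, 0.5429).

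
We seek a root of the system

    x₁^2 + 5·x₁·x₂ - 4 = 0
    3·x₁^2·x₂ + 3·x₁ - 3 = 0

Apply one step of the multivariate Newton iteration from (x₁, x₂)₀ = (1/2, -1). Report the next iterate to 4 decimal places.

(0.8125, 2.0000)

At (1/2, -1): F = (-6.2500, -2.2500).
Jacobian J = [[2·x₁ + 5·x₂, 5·x₁], [6·x₁·x₂ + 3, 3·x₁^2]].
At the point, J = [[-4.0000, 2.5000], [0.0000, 0.7500]] (det J = -3.0000).
Solving J·Δ = −F gives Δ = (0.3125, 3.0000).
Then the next iterate is (x₁, x₂)₁ = (0.8125, 2.0000).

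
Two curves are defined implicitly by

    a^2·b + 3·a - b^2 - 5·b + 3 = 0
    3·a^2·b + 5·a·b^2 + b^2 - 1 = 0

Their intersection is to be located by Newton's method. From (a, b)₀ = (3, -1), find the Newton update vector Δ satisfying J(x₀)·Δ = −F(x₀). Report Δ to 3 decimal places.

At (3, -1): F = (7.000, -12.000).
Jacobian J = [[2·a·b + 3, a^2 - 2·b - 5], [6·a·b + 5·b^2, 3·a^2 + 10·a·b + 2·b]].
At the point, J = [[-3.000, 6.000], [-13.000, -5.000]] (det J = 93.000).
Solving J·Δ = −F gives Δ = (-0.398, -1.366).

(-0.398, -1.366)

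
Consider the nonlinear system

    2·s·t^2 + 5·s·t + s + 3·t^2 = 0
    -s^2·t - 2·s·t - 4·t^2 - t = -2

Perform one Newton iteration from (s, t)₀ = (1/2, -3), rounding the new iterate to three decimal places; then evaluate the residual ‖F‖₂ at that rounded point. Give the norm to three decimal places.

At (1/2, -3): F = (29.000, -27.250).
Jacobian J = [[2·t^2 + 5·t + 1, 4·s·t + 5·s + 6·t], [-2·s·t - 2·t, -s^2 - 2·s - 8·t - 1]].
At the point, J = [[4.000, -21.500], [9.000, 21.750]] (det J = 280.500).
Solving J·Δ = −F gives Δ = (-0.160, 1.319).
Then the next iterate is (s, t)₁ = (0.340, -1.681).
Re-evaluating at (0.340, -1.681): F = (7.88110, -6.28464), so ‖F‖₂ = 10.080.

10.080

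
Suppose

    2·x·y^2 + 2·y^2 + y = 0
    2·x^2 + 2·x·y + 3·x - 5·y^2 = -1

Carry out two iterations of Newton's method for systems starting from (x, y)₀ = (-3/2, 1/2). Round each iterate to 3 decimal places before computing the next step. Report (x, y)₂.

At (-3/2, 1/2): F = (0.250, -1.750).
Jacobian J = [[2·y^2, 4·x·y + 4·y + 1], [4·x + 2·y + 3, 2·x - 10·y]].
At the point, J = [[0.500, 0.000], [-2.000, -8.000]] (det J = -4.000).
Solving J·Δ = −F gives Δ = (-0.500, -0.094).
Then the next iterate is (x, y)₁ = (-2.000, 0.406).
Round to (-2.000, 0.406) and repeat: F = (0.07633, 0.55182), J = [[0.32967, -0.624], [-4.188, -8.060]].
Δ = (-0.051, 0.095), so (x, y)₂ = (-2.051, 0.501).

(-2.051, 0.501)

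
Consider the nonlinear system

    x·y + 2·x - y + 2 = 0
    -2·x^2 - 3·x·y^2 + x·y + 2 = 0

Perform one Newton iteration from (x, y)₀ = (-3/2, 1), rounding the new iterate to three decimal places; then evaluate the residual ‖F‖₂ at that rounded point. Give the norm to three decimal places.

1.206

At (-3/2, 1): F = (-3.500, 0.500).
Jacobian J = [[y + 2, x - 1], [-4·x - 3·y^2 + y, -6·x·y + x]].
At the point, J = [[3.000, -2.500], [4.000, 7.500]] (det J = 32.500).
Solving J·Δ = −F gives Δ = (0.769, -0.477).
Then the next iterate is (x, y)₁ = (-0.731, 0.523).
Re-evaluating at (-0.731, 0.523): F = (-0.36731, 1.14881), so ‖F‖₂ = 1.206.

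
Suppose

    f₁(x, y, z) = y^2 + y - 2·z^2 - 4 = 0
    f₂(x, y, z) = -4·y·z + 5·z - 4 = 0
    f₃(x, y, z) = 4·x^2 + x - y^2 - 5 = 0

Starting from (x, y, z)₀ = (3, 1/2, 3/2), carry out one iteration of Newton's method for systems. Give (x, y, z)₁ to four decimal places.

(1.6230, -0.1750, -0.0167)

At (3, 1/2, 3/2): F = (-7.7500, 0.5000, 33.7500).
Jacobian J = [[0, 2·y + 1, -4·z], [0, -4·z, -4·y + 5], [8·x + 1, -2·y, 0]].
At the point, J = [[0.0000, 2.0000, -6.0000], [0.0000, -6.0000, 3.0000], [25.0000, -1.0000, 0.0000]] (det J = -750.0000).
Solving J·Δ = −F gives Δ = (-1.3770, -0.6750, -1.5167).
Then the next iterate is (x, y, z)₁ = (1.6230, -0.1750, -0.0167).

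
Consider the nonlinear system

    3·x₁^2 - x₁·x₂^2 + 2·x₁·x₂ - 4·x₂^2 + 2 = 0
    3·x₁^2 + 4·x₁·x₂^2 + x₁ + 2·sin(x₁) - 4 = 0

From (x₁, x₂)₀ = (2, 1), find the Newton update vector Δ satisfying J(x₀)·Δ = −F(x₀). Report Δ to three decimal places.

At (2, 1): F = (12.000, 19.81859).
Jacobian J = [[6·x₁ - x₂^2 + 2·x₂, -2·x₁·x₂ + 2·x₁ - 8·x₂], [6·x₁ + 4·x₂^2 + 2·cos(x₁) + 1, 8·x₁·x₂]].
At the point, J = [[13.000, -8.000], [16.16771, 16.000]] (det J = 337.34165).
Solving J·Δ = −F gives Δ = (-1.039, -0.189).

(-1.039, -0.189)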